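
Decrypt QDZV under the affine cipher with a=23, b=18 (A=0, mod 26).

SFPZ

The inverse of 23 mod 26 is 17, since 23·17=391≡1. Apply D(y)=17·(y−18) mod 26:
Q(16): 17·(16−18)=-34≡18 → S
D(3): 17·(3−18)=-255≡5 → F
Z(25): 17·(25−18)=119≡15 → P
V(21): 17·(21−18)=51≡25 → Z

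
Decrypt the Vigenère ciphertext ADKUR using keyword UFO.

Repeat the key across the ciphertext: UFOUF
A(0)−U(20): -20≡6 → G
D(3)−F(5): -2≡24 → Y
K(10)−O(14): -4≡22 → W
U(20)−U(20): 0 → A
R(17)−F(5): 12 → M

GYWAM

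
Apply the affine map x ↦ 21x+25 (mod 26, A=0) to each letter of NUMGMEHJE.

N(13): 21·13+25=298≡12 → M
U(20): 21·20+25=445≡3 → D
M(12): 21·12+25=277≡17 → R
G(6): 21·6+25=151≡21 → V
M(12): 21·12+25=277≡17 → R
E(4): 21·4+25=109≡5 → F
H(7): 21·7+25=172≡16 → Q
J(9): 21·9+25=214≡6 → G
E(4): 21·4+25=109≡5 → F

MDRVRFQGF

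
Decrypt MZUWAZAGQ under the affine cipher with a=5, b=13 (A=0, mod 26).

FSRHNSNJL

The inverse of 5 mod 26 is 21, since 5·21=105≡1. Apply D(y)=21·(y−13) mod 26:
M(12): 21·(12−13)=-21≡5 → F
Z(25): 21·(25−13)=252≡18 → S
U(20): 21·(20−13)=147≡17 → R
W(22): 21·(22−13)=189≡7 → H
A(0): 21·(0−13)=-273≡13 → N
Z(25): 21·(25−13)=252≡18 → S
A(0): 21·(0−13)=-273≡13 → N
G(6): 21·(6−13)=-147≡9 → J
Q(16): 21·(16−13)=63≡11 → L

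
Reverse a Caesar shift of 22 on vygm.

v(21): 21−22=-1≡25 → z
y(24): 24−22=2 → c
g(6): 6−22=-16≡10 → k
m(12): 12−22=-10≡16 → q

zckq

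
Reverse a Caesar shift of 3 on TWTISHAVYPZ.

T(19): 19−3=16 → Q
W(22): 22−3=19 → T
T(19): 19−3=16 → Q
I(8): 8−3=5 → F
S(18): 18−3=15 → P
H(7): 7−3=4 → E
A(0): 0−3=-3≡23 → X
V(21): 21−3=18 → S
Y(24): 24−3=21 → V
P(15): 15−3=12 → M
Z(25): 25−3=22 → W

QTQFPEXSVMW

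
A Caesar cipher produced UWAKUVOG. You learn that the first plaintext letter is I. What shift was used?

From the crib: U(20)−I(8)=12, so the shift is 12.

12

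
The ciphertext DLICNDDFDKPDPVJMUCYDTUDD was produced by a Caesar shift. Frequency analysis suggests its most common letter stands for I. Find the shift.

21

The most frequent ciphertext letter is D (appears 8 times).
D is position 3; I is position 8.
Shift = -5≡21.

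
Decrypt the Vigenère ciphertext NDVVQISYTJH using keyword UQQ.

Repeat the key across the ciphertext: UQQUQQUQQUQ
N(13)−U(20): -7≡19 → T
D(3)−Q(16): -13≡13 → N
V(21)−Q(16): 5 → F
V(21)−U(20): 1 → B
Q(16)−Q(16): 0 → A
I(8)−Q(16): -8≡18 → S
S(18)−U(20): -2≡24 → Y
Y(24)−Q(16): 8 → I
T(19)−Q(16): 3 → D
J(9)−U(20): -11≡15 → P
H(7)−Q(16): -9≡17 → R

TNFBASYIDPR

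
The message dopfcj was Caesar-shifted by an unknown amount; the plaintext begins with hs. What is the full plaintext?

hstjgn

From the crib: d(3)−h(7)=-4≡22, so the shift is 22.
Subtract 22 from each ciphertext letter:
d(3): 3−22=-19≡7 → h
o(14): 14−22=-8≡18 → s
p(15): 15−22=-7≡19 → t
f(5): 5−22=-17≡9 → j
c(2): 2−22=-20≡6 → g
j(9): 9−22=-13≡13 → n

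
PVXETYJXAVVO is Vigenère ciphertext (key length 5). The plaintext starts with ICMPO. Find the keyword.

Subtract each crib letter from the matching ciphertext letter (mod 26):
P(15)−I(8)=7 → H
V(21)−C(2)=19 → T
X(23)−M(12)=11 → L
E(4)−P(15)=-11≡15 → P
T(19)−O(14)=5 → F

HTLPF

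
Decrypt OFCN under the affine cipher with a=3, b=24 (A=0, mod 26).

The inverse of 3 mod 26 is 9, since 3·9=27≡1. Apply D(y)=9·(y−24) mod 26:
O(14): 9·(14−24)=-90≡14 → O
F(5): 9·(5−24)=-171≡11 → L
C(2): 9·(2−24)=-198≡10 → K
N(13): 9·(13−24)=-99≡5 → F

OLKF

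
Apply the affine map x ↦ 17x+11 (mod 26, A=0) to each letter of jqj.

j(9): 17·9+11=164≡8 → i
q(16): 17·16+11=283≡23 → x
j(9): 17·9+11=164≡8 → i

ixi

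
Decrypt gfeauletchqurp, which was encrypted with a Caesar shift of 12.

g(6): 6−12=-6≡20 → u
f(5): 5−12=-7≡19 → t
e(4): 4−12=-8≡18 → s
a(0): 0−12=-12≡14 → o
u(20): 20−12=8 → i
l(11): 11−12=-1≡25 → z
e(4): 4−12=-8≡18 → s
t(19): 19−12=7 → h
c(2): 2−12=-10≡16 → q
h(7): 7−12=-5≡21 → v
q(16): 16−12=4 → e
u(20): 20−12=8 → i
r(17): 17−12=5 → f
p(15): 15−12=3 → d

utsoizshqveifd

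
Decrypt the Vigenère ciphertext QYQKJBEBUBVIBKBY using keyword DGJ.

Repeat the key across the ciphertext: DGJDGJDGJDGJDGJD
Q(16)−D(3): 13 → N
Y(24)−G(6): 18 → S
Q(16)−J(9): 7 → H
K(10)−D(3): 7 → H
J(9)−G(6): 3 → D
B(1)−J(9): -8≡18 → S
E(4)−D(3): 1 → B
B(1)−G(6): -5≡21 → V
U(20)−J(9): 11 → L
B(1)−D(3): -2≡24 → Y
V(21)−G(6): 15 → P
I(8)−J(9): -1≡25 → Z
B(1)−D(3): -2≡24 → Y
K(10)−G(6): 4 → E
B(1)−J(9): -8≡18 → S
Y(24)−D(3): 21 → V

NSHHDSBVLYPZYESV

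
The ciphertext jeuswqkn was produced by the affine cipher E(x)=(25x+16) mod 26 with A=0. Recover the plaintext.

The inverse of 25 mod 26 is 25, since 25·25=625≡1. Apply D(y)=25·(y−16) mod 26:
j(9): 25·(9−16)=-175≡7 → h
e(4): 25·(4−16)=-300≡12 → m
u(20): 25·(20−16)=100≡22 → w
s(18): 25·(18−16)=50≡24 → y
w(22): 25·(22−16)=150≡20 → u
q(16): 25·(16−16)=0 → a
k(10): 25·(10−16)=-150≡6 → g
n(13): 25·(13−16)=-75≡3 → d

hmwyuagd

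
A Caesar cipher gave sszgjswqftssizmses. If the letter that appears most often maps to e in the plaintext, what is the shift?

14

The most frequent ciphertext letter is s (appears 7 times).
s is position 18; e is position 4.
Shift = 14.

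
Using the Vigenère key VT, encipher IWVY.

Repeat the key across the message: VTVT
I(8)+V(21): 29≡3 → D
W(22)+T(19): 41≡15 → P
V(21)+V(21): 42≡16 → Q
Y(24)+T(19): 43≡17 → R

DPQR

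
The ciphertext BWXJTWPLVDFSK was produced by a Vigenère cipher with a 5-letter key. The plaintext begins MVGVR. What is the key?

PBROC

Subtract each crib letter from the matching ciphertext letter (mod 26):
B(1)−M(12)=-11≡15 → P
W(22)−V(21)=1 → B
X(23)−G(6)=17 → R
J(9)−V(21)=-12≡14 → O
T(19)−R(17)=2 → C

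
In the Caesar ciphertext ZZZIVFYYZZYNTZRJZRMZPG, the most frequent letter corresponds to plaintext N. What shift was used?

The most frequent ciphertext letter is Z (appears 8 times).
Z is position 25; N is position 13.
Shift = 12.

12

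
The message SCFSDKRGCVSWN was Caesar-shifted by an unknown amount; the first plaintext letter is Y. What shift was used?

From the crib: S(18)−Y(24)=-6≡20, so the shift is 20.

20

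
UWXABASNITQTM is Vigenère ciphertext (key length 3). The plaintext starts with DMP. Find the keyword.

Subtract each crib letter from the matching ciphertext letter (mod 26):
U(20)−D(3)=17 → R
W(22)−M(12)=10 → K
X(23)−P(15)=8 → I

RKI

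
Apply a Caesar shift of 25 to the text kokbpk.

jnjaoj

k(10): 10+25=35≡9 → j
o(14): 14+25=39≡13 → n
k(10): 10+25=35≡9 → j
b(1): 1+25=26≡0 → a
p(15): 15+25=40≡14 → o
k(10): 10+25=35≡9 → j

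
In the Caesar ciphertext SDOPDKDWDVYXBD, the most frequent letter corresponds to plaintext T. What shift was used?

The most frequent ciphertext letter is D (appears 5 times).
D is position 3; T is position 19.
Shift = -16≡10.

10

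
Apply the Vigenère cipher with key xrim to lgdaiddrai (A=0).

ixlmfuldxz

Repeat the key across the message: xrimxrimxr
l(11)+x(23): 34≡8 → i
g(6)+r(17): 23 → x
d(3)+i(8): 11 → l
a(0)+m(12): 12 → m
i(8)+x(23): 31≡5 → f
d(3)+r(17): 20 → u
d(3)+i(8): 11 → l
r(17)+m(12): 29≡3 → d
a(0)+x(23): 23 → x
i(8)+r(17): 25 → z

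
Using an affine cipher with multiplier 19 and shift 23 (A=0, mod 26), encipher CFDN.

C(2): 19·2+23=61≡9 → J
F(5): 19·5+23=118≡14 → O
D(3): 19·3+23=80≡2 → C
N(13): 19·13+23=270≡10 → K

JOCK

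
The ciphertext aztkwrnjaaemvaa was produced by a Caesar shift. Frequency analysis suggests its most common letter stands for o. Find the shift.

12

The most frequent ciphertext letter is a (appears 5 times).
a is position 0; o is position 14.
Shift = -14≡12.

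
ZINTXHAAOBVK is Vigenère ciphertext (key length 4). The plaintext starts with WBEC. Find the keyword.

Subtract each crib letter from the matching ciphertext letter (mod 26):
Z(25)−W(22)=3 → D
I(8)−B(1)=7 → H
N(13)−E(4)=9 → J
T(19)−C(2)=17 → R

DHJR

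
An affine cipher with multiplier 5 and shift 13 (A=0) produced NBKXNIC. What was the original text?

The inverse of 5 mod 26 is 21, since 5·21=105≡1. Apply D(y)=21·(y−13) mod 26:
N(13): 21·(13−13)=0 → A
B(1): 21·(1−13)=-252≡8 → I
K(10): 21·(10−13)=-63≡15 → P
X(23): 21·(23−13)=210≡2 → C
N(13): 21·(13−13)=0 → A
I(8): 21·(8−13)=-105≡25 → Z
C(2): 21·(2−13)=-231≡3 → D

AIPCAZD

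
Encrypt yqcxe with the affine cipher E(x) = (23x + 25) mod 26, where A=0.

y(24): 23·24+25=577≡5 → f
q(16): 23·16+25=393≡3 → d
c(2): 23·2+25=71≡19 → t
x(23): 23·23+25=554≡8 → i
e(4): 23·4+25=117≡13 → n

fdtin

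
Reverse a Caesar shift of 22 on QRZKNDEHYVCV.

Q(16): 16−22=-6≡20 → U
R(17): 17−22=-5≡21 → V
Z(25): 25−22=3 → D
K(10): 10−22=-12≡14 → O
N(13): 13−22=-9≡17 → R
D(3): 3−22=-19≡7 → H
E(4): 4−22=-18≡8 → I
H(7): 7−22=-15≡11 → L
Y(24): 24−22=2 → C
V(21): 21−22=-1≡25 → Z
C(2): 2−22=-20≡6 → G
V(21): 21−22=-1≡25 → Z

UVDORHILCZGZ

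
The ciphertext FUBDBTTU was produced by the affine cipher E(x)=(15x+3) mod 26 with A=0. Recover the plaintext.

The inverse of 15 mod 26 is 7, since 15·7=105≡1. Apply D(y)=7·(y−3) mod 26:
F(5): 7·(5−3)=14 → O
U(20): 7·(20−3)=119≡15 → P
B(1): 7·(1−3)=-14≡12 → M
D(3): 7·(3−3)=0 → A
B(1): 7·(1−3)=-14≡12 → M
T(19): 7·(19−3)=112≡8 → I
T(19): 7·(19−3)=112≡8 → I
U(20): 7·(20−3)=119≡15 → P

OPMAMIIP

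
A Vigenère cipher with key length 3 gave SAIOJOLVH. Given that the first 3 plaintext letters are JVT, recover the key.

JFP

Subtract each crib letter from the matching ciphertext letter (mod 26):
S(18)−J(9)=9 → J
A(0)−V(21)=-21≡5 → F
I(8)−T(19)=-11≡15 → P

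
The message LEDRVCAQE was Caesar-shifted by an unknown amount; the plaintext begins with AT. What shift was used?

11

From the crib: L(11)−A(0)=11, so the shift is 11.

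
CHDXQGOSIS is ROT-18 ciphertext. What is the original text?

KPLFYOWAQA

C(2): 2−18=-16≡10 → K
H(7): 7−18=-11≡15 → P
D(3): 3−18=-15≡11 → L
X(23): 23−18=5 → F
Q(16): 16−18=-2≡24 → Y
G(6): 6−18=-12≡14 → O
O(14): 14−18=-4≡22 → W
S(18): 18−18=0 → A
I(8): 8−18=-10≡16 → Q
S(18): 18−18=0 → A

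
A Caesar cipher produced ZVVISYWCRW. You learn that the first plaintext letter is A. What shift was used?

25

From the crib: Z(25)−A(0)=25, so the shift is 25.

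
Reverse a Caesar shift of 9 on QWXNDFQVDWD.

HNOEUWHMUNU

Q(16): 16−9=7 → H
W(22): 22−9=13 → N
X(23): 23−9=14 → O
N(13): 13−9=4 → E
D(3): 3−9=-6≡20 → U
F(5): 5−9=-4≡22 → W
Q(16): 16−9=7 → H
V(21): 21−9=12 → M
D(3): 3−9=-6≡20 → U
W(22): 22−9=13 → N
D(3): 3−9=-6≡20 → U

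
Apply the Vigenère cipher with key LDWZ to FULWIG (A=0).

Repeat the key across the message: LDWZLD
F(5)+L(11): 16 → Q
U(20)+D(3): 23 → X
L(11)+W(22): 33≡7 → H
W(22)+Z(25): 47≡21 → V
I(8)+L(11): 19 → T
G(6)+D(3): 9 → J

QXHVTJ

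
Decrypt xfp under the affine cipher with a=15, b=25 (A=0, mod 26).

mqi

The inverse of 15 mod 26 is 7, since 15·7=105≡1. Apply D(y)=7·(y−25) mod 26:
x(23): 7·(23−25)=-14≡12 → m
f(5): 7·(5−25)=-140≡16 → q
p(15): 7·(15−25)=-70≡8 → i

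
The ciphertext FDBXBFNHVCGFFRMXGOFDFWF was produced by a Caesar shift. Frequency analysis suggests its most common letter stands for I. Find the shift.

The most frequent ciphertext letter is F (appears 7 times).
F is position 5; I is position 8.
Shift = -3≡23.

23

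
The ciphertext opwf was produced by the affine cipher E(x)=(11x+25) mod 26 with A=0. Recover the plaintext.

zsvk

The inverse of 11 mod 26 is 19, since 11·19=209≡1. Apply D(y)=19·(y−25) mod 26:
o(14): 19·(14−25)=-209≡25 → z
p(15): 19·(15−25)=-190≡18 → s
w(22): 19·(22−25)=-57≡21 → v
f(5): 19·(5−25)=-380≡10 → k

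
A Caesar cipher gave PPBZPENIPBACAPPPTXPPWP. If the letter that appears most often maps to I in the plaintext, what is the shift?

The most frequent ciphertext letter is P (appears 10 times).
P is position 15; I is position 8.
Shift = 7.

7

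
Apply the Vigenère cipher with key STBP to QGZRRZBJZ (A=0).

IZAGJSCYR

Repeat the key across the message: STBPSTBPS
Q(16)+S(18): 34≡8 → I
G(6)+T(19): 25 → Z
Z(25)+B(1): 26≡0 → A
R(17)+P(15): 32≡6 → G
R(17)+S(18): 35≡9 → J
Z(25)+T(19): 44≡18 → S
B(1)+B(1): 2 → C
J(9)+P(15): 24 → Y
Z(25)+S(18): 43≡17 → R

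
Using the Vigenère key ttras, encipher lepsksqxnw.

exgscljono

Repeat the key across the message: ttrasttras
l(11)+t(19): 30≡4 → e
e(4)+t(19): 23 → x
p(15)+r(17): 32≡6 → g
s(18)+a(0): 18 → s
k(10)+s(18): 28≡2 → c
s(18)+t(19): 37≡11 → l
q(16)+t(19): 35≡9 → j
x(23)+r(17): 40≡14 → o
n(13)+a(0): 13 → n
w(22)+s(18): 40≡14 → o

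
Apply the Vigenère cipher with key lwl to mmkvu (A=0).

Repeat the key across the message: lwllw
m(12)+l(11): 23 → x
m(12)+w(22): 34≡8 → i
k(10)+l(11): 21 → v
v(21)+l(11): 32≡6 → g
u(20)+w(22): 42≡16 → q

xivgq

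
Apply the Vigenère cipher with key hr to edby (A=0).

luip

Repeat the key across the message: hrhr
e(4)+h(7): 11 → l
d(3)+r(17): 20 → u
b(1)+h(7): 8 → i
y(24)+r(17): 41≡15 → p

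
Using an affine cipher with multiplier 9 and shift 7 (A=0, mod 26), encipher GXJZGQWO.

G(6): 9·6+7=61≡9 → J
X(23): 9·23+7=214≡6 → G
J(9): 9·9+7=88≡10 → K
Z(25): 9·25+7=232≡24 → Y
G(6): 9·6+7=61≡9 → J
Q(16): 9·16+7=151≡21 → V
W(22): 9·22+7=205≡23 → X
O(14): 9·14+7=133≡3 → D

JGKYJVXD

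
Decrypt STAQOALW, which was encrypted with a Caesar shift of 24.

S(18): 18−24=-6≡20 → U
T(19): 19−24=-5≡21 → V
A(0): 0−24=-24≡2 → C
Q(16): 16−24=-8≡18 → S
O(14): 14−24=-10≡16 → Q
A(0): 0−24=-24≡2 → C
L(11): 11−24=-13≡13 → N
W(22): 22−24=-2≡24 → Y

UVCSQCNY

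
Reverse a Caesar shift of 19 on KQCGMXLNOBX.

RXJNTESUVIE

K(10): 10−19=-9≡17 → R
Q(16): 16−19=-3≡23 → X
C(2): 2−19=-17≡9 → J
G(6): 6−19=-13≡13 → N
M(12): 12−19=-7≡19 → T
X(23): 23−19=4 → E
L(11): 11−19=-8≡18 → S
N(13): 13−19=-6≡20 → U
O(14): 14−19=-5≡21 → V
B(1): 1−19=-18≡8 → I
X(23): 23−19=4 → E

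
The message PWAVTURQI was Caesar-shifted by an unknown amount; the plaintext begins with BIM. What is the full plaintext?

From the crib: P(15)−B(1)=14, so the shift is 14.
Subtract 14 from each ciphertext letter:
P(15): 15−14=1 → B
W(22): 22−14=8 → I
A(0): 0−14=-14≡12 → M
V(21): 21−14=7 → H
T(19): 19−14=5 → F
U(20): 20−14=6 → G
R(17): 17−14=3 → D
Q(16): 16−14=2 → C
I(8): 8−14=-6≡20 → U

BIMHFGDCU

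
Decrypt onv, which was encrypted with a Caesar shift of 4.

kjr

o(14): 14−4=10 → k
n(13): 13−4=9 → j
v(21): 21−4=17 → r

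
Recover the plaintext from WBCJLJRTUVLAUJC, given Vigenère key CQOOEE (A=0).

Repeat the key across the ciphertext: CQOOEECQOOEECQO
W(22)−C(2): 20 → U
B(1)−Q(16): -15≡11 → L
C(2)−O(14): -12≡14 → O
J(9)−O(14): -5≡21 → V
L(11)−E(4): 7 → H
J(9)−E(4): 5 → F
R(17)−C(2): 15 → P
T(19)−Q(16): 3 → D
U(20)−O(14): 6 → G
V(21)−O(14): 7 → H
L(11)−E(4): 7 → H
A(0)−E(4): -4≡22 → W
U(20)−C(2): 18 → S
J(9)−Q(16): -7≡19 → T
C(2)−O(14): -12≡14 → O

ULOVHFPDGHHWSTO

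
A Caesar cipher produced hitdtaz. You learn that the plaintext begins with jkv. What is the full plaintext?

jkvfvcb

From the crib: h(7)−j(9)=-2≡24, so the shift is 24.
Subtract 24 from each ciphertext letter:
h(7): 7−24=-17≡9 → j
i(8): 8−24=-16≡10 → k
t(19): 19−24=-5≡21 → v
d(3): 3−24=-21≡5 → f
t(19): 19−24=-5≡21 → v
a(0): 0−24=-24≡2 → c
z(25): 25−24=1 → b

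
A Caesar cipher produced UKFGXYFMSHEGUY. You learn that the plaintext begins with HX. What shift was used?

From the crib: U(20)−H(7)=13, so the shift is 13.

13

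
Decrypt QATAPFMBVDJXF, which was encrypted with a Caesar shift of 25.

Q(16): 16−25=-9≡17 → R
A(0): 0−25=-25≡1 → B
T(19): 19−25=-6≡20 → U
A(0): 0−25=-25≡1 → B
P(15): 15−25=-10≡16 → Q
F(5): 5−25=-20≡6 → G
M(12): 12−25=-13≡13 → N
B(1): 1−25=-24≡2 → C
V(21): 21−25=-4≡22 → W
D(3): 3−25=-22≡4 → E
J(9): 9−25=-16≡10 → K
X(23): 23−25=-2≡24 → Y
F(5): 5−25=-20≡6 → G

RBUBQGNCWEKYG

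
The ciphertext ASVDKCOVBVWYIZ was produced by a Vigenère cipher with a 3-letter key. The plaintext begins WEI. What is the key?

Subtract each crib letter from the matching ciphertext letter (mod 26):
A(0)−W(22)=-22≡4 → E
S(18)−E(4)=14 → O
V(21)−I(8)=13 → N

EON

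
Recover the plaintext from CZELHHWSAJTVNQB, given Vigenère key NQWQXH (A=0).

PJIVKAJCETWOAAF

Repeat the key across the ciphertext: NQWQXHNQWQXHNQW
C(2)−N(13): -11≡15 → P
Z(25)−Q(16): 9 → J
E(4)−W(22): -18≡8 → I
L(11)−Q(16): -5≡21 → V
H(7)−X(23): -16≡10 → K
H(7)−H(7): 0 → A
W(22)−N(13): 9 → J
S(18)−Q(16): 2 → C
A(0)−W(22): -22≡4 → E
J(9)−Q(16): -7≡19 → T
T(19)−X(23): -4≡22 → W
V(21)−H(7): 14 → O
N(13)−N(13): 0 → A
Q(16)−Q(16): 0 → A
B(1)−W(22): -21≡5 → F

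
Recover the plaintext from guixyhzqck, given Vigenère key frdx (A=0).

bdfatqwtxt

Repeat the key across the ciphertext: frdxfrdxfr
g(6)−f(5): 1 → b
u(20)−r(17): 3 → d
i(8)−d(3): 5 → f
x(23)−x(23): 0 → a
y(24)−f(5): 19 → t
h(7)−r(17): -10≡16 → q
z(25)−d(3): 22 → w
q(16)−x(23): -7≡19 → t
c(2)−f(5): -3≡23 → x
k(10)−r(17): -7≡19 → t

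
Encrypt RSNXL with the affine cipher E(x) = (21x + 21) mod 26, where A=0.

R(17): 21·17+21=378≡14 → O
S(18): 21·18+21=399≡9 → J
N(13): 21·13+21=294≡8 → I
X(23): 21·23+21=504≡10 → K
L(11): 21·11+21=252≡18 → S

OJIKS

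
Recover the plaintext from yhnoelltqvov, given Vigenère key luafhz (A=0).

nnnjxmazqqhw

Repeat the key across the ciphertext: luafhzluafhz
y(24)−l(11): 13 → n
h(7)−u(20): -13≡13 → n
n(13)−a(0): 13 → n
o(14)−f(5): 9 → j
e(4)−h(7): -3≡23 → x
l(11)−z(25): -14≡12 → m
l(11)−l(11): 0 → a
t(19)−u(20): -1≡25 → z
q(16)−a(0): 16 → q
v(21)−f(5): 16 → q
o(14)−h(7): 7 → h
v(21)−z(25): -4≡22 → w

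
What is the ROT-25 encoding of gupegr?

ftodfq

g(6): 6+25=31≡5 → f
u(20): 20+25=45≡19 → t
p(15): 15+25=40≡14 → o
e(4): 4+25=29≡3 → d
g(6): 6+25=31≡5 → f
r(17): 17+25=42≡16 → q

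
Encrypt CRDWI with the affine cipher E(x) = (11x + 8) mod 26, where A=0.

C(2): 11·2+8=30≡4 → E
R(17): 11·17+8=195≡13 → N
D(3): 11·3+8=41≡15 → P
W(22): 11·22+8=250≡16 → Q
I(8): 11·8+8=96≡18 → S

ENPQS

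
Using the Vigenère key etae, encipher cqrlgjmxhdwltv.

Repeat the key across the message: etaeetaeetaeet
c(2)+e(4): 6 → g
q(16)+t(19): 35≡9 → j
r(17)+a(0): 17 → r
l(11)+e(4): 15 → p
g(6)+e(4): 10 → k
j(9)+t(19): 28≡2 → c
m(12)+a(0): 12 → m
x(23)+e(4): 27≡1 → b
h(7)+e(4): 11 → l
d(3)+t(19): 22 → w
w(22)+a(0): 22 → w
l(11)+e(4): 15 → p
t(19)+e(4): 23 → x
v(21)+t(19): 40≡14 → o

gjrpkcmblwwpxo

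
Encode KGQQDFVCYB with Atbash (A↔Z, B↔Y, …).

PTJJWUEXBY

K(10) → P(15)
G(6) → T(19)
Q(16) → J(9)
Q(16) → J(9)
D(3) → W(22)
F(5) → U(20)
V(21) → E(4)
C(2) → X(23)
Y(24) → B(1)
B(1) → Y(24)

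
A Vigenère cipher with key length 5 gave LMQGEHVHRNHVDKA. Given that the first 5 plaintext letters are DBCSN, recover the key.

ILOOR

Subtract each crib letter from the matching ciphertext letter (mod 26):
L(11)−D(3)=8 → I
M(12)−B(1)=11 → L
Q(16)−C(2)=14 → O
G(6)−S(18)=-12≡14 → O
E(4)−N(13)=-9≡17 → R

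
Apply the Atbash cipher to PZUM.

KAFN

P(15) → K(10)
Z(25) → A(0)
U(20) → F(5)
M(12) → N(13)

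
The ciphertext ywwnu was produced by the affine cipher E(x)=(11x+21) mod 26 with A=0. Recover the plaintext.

ftteh

The inverse of 11 mod 26 is 19, since 11·19=209≡1. Apply D(y)=19·(y−21) mod 26:
y(24): 19·(24−21)=57≡5 → f
w(22): 19·(22−21)=19 → t
w(22): 19·(22−21)=19 → t
n(13): 19·(13−21)=-152≡4 → e
u(20): 19·(20−21)=-19≡7 → h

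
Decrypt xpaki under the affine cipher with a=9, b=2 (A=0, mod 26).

lnuys

The inverse of 9 mod 26 is 3, since 9·3=27≡1. Apply D(y)=3·(y−2) mod 26:
x(23): 3·(23−2)=63≡11 → l
p(15): 3·(15−2)=39≡13 → n
a(0): 3·(0−2)=-6≡20 → u
k(10): 3·(10−2)=24 → y
i(8): 3·(8−2)=18 → s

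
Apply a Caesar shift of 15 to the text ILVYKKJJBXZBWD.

XAKNZZYYQMOQLS

I(8): 8+15=23 → X
L(11): 11+15=26≡0 → A
V(21): 21+15=36≡10 → K
Y(24): 24+15=39≡13 → N
K(10): 10+15=25 → Z
K(10): 10+15=25 → Z
J(9): 9+15=24 → Y
J(9): 9+15=24 → Y
B(1): 1+15=16 → Q
X(23): 23+15=38≡12 → M
Z(25): 25+15=40≡14 → O
B(1): 1+15=16 → Q
W(22): 22+15=37≡11 → L
D(3): 3+15=18 → S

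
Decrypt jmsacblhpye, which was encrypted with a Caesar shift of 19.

j(9): 9−19=-10≡16 → q
m(12): 12−19=-7≡19 → t
s(18): 18−19=-1≡25 → z
a(0): 0−19=-19≡7 → h
c(2): 2−19=-17≡9 → j
b(1): 1−19=-18≡8 → i
l(11): 11−19=-8≡18 → s
h(7): 7−19=-12≡14 → o
p(15): 15−19=-4≡22 → w
y(24): 24−19=5 → f
e(4): 4−19=-15≡11 → l

qtzhjisowfl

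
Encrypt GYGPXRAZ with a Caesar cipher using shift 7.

NFNWEYHG

G(6): 6+7=13 → N
Y(24): 24+7=31≡5 → F
G(6): 6+7=13 → N
P(15): 15+7=22 → W
X(23): 23+7=30≡4 → E
R(17): 17+7=24 → Y
A(0): 0+7=7 → H
Z(25): 25+7=32≡6 → G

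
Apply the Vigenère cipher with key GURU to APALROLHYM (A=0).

GJRFXICBEG

Repeat the key across the message: GURUGURUGU
A(0)+G(6): 6 → G
P(15)+U(20): 35≡9 → J
A(0)+R(17): 17 → R
L(11)+U(20): 31≡5 → F
R(17)+G(6): 23 → X
O(14)+U(20): 34≡8 → I
L(11)+R(17): 28≡2 → C
H(7)+U(20): 27≡1 → B
Y(24)+G(6): 30≡4 → E
M(12)+U(20): 32≡6 → G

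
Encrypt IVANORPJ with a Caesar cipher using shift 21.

I(8): 8+21=29≡3 → D
V(21): 21+21=42≡16 → Q
A(0): 0+21=21 → V
N(13): 13+21=34≡8 → I
O(14): 14+21=35≡9 → J
R(17): 17+21=38≡12 → M
P(15): 15+21=36≡10 → K
J(9): 9+21=30≡4 → E

DQVIJMKE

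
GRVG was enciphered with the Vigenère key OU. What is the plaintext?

SXHM

Repeat the key across the ciphertext: OUOU
G(6)−O(14): -8≡18 → S
R(17)−U(20): -3≡23 → X
V(21)−O(14): 7 → H
G(6)−U(20): -14≡12 → M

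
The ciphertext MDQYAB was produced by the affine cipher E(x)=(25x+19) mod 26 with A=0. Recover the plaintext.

HQDVTS

The inverse of 25 mod 26 is 25, since 25·25=625≡1. Apply D(y)=25·(y−19) mod 26:
M(12): 25·(12−19)=-175≡7 → H
D(3): 25·(3−19)=-400≡16 → Q
Q(16): 25·(16−19)=-75≡3 → D
Y(24): 25·(24−19)=125≡21 → V
A(0): 25·(0−19)=-475≡19 → T
B(1): 25·(1−19)=-450≡18 → S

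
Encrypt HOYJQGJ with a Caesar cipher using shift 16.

XEOZGWZ

H(7): 7+16=23 → X
O(14): 14+16=30≡4 → E
Y(24): 24+16=40≡14 → O
J(9): 9+16=25 → Z
Q(16): 16+16=32≡6 → G
G(6): 6+16=22 → W
J(9): 9+16=25 → Z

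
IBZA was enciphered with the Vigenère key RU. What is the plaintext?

Repeat the key across the ciphertext: RURU
I(8)−R(17): -9≡17 → R
B(1)−U(20): -19≡7 → H
Z(25)−R(17): 8 → I
A(0)−U(20): -20≡6 → G

RHIG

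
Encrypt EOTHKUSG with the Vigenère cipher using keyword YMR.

Repeat the key across the message: YMRYMRYM
E(4)+Y(24): 28≡2 → C
O(14)+M(12): 26≡0 → A
T(19)+R(17): 36≡10 → K
H(7)+Y(24): 31≡5 → F
K(10)+M(12): 22 → W
U(20)+R(17): 37≡11 → L
S(18)+Y(24): 42≡16 → Q
G(6)+M(12): 18 → S

CAKFWLQS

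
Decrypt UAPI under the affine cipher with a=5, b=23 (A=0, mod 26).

PLOX

The inverse of 5 mod 26 is 21, since 5·21=105≡1. Apply D(y)=21·(y−23) mod 26:
U(20): 21·(20−23)=-63≡15 → P
A(0): 21·(0−23)=-483≡11 → L
P(15): 21·(15−23)=-168≡14 → O
I(8): 21·(8−23)=-315≡23 → X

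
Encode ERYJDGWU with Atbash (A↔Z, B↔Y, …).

VIBQWTDF

E(4) → V(21)
R(17) → I(8)
Y(24) → B(1)
J(9) → Q(16)
D(3) → W(22)
G(6) → T(19)
W(22) → D(3)
U(20) → F(5)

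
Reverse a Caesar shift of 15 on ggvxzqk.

rrgikbv

g(6): 6−15=-9≡17 → r
g(6): 6−15=-9≡17 → r
v(21): 21−15=6 → g
x(23): 23−15=8 → i
z(25): 25−15=10 → k
q(16): 16−15=1 → b
k(10): 10−15=-5≡21 → v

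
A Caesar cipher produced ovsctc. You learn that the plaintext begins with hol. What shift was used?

From the crib: o(14)−h(7)=7, so the shift is 7.

7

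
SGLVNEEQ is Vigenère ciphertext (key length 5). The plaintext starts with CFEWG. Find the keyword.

QBHZH

Subtract each crib letter from the matching ciphertext letter (mod 26):
S(18)−C(2)=16 → Q
G(6)−F(5)=1 → B
L(11)−E(4)=7 → H
V(21)−W(22)=-1≡25 → Z
N(13)−G(6)=7 → H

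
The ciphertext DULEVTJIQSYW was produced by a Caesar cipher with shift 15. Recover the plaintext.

D(3): 3−15=-12≡14 → O
U(20): 20−15=5 → F
L(11): 11−15=-4≡22 → W
E(4): 4−15=-11≡15 → P
V(21): 21−15=6 → G
T(19): 19−15=4 → E
J(9): 9−15=-6≡20 → U
I(8): 8−15=-7≡19 → T
Q(16): 16−15=1 → B
S(18): 18−15=3 → D
Y(24): 24−15=9 → J
W(22): 22−15=7 → H

OFWPGEUTBDJH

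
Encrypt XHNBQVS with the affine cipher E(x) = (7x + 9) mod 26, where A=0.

OGWQRAF

X(23): 7·23+9=170≡14 → O
H(7): 7·7+9=58≡6 → G
N(13): 7·13+9=100≡22 → W
B(1): 7·1+9=16 → Q
Q(16): 7·16+9=121≡17 → R
V(21): 7·21+9=156≡0 → A
S(18): 7·18+9=135≡5 → F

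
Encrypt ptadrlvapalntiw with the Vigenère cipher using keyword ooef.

Repeat the key across the message: ooefooefooefooe
p(15)+o(14): 29≡3 → d
t(19)+o(14): 33≡7 → h
a(0)+e(4): 4 → e
d(3)+f(5): 8 → i
r(17)+o(14): 31≡5 → f
l(11)+o(14): 25 → z
v(21)+e(4): 25 → z
a(0)+f(5): 5 → f
p(15)+o(14): 29≡3 → d
a(0)+o(14): 14 → o
l(11)+e(4): 15 → p
n(13)+f(5): 18 → s
t(19)+o(14): 33≡7 → h
i(8)+o(14): 22 → w
w(22)+e(4): 26≡0 → a

dheifzzfdopshwa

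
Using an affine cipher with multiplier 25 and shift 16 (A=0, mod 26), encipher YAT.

SQX

Y(24): 25·24+16=616≡18 → S
A(0): 25·0+16=16 → Q
T(19): 25·19+16=491≡23 → X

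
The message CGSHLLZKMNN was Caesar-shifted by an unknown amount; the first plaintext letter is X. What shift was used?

5

From the crib: C(2)−X(23)=-21≡5, so the shift is 5.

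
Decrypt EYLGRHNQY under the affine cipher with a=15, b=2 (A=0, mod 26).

The inverse of 15 mod 26 is 7, since 15·7=105≡1. Apply D(y)=7·(y−2) mod 26:
E(4): 7·(4−2)=14 → O
Y(24): 7·(24−2)=154≡24 → Y
L(11): 7·(11−2)=63≡11 → L
G(6): 7·(6−2)=28≡2 → C
R(17): 7·(17−2)=105≡1 → B
H(7): 7·(7−2)=35≡9 → J
N(13): 7·(13−2)=77≡25 → Z
Q(16): 7·(16−2)=98≡20 → U
Y(24): 7·(24−2)=154≡24 → Y

OYLCBJZUY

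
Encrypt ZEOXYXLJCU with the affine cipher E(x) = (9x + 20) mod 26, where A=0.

LEQTCTPXMS

Z(25): 9·25+20=245≡11 → L
E(4): 9·4+20=56≡4 → E
O(14): 9·14+20=146≡16 → Q
X(23): 9·23+20=227≡19 → T
Y(24): 9·24+20=236≡2 → C
X(23): 9·23+20=227≡19 → T
L(11): 9·11+20=119≡15 → P
J(9): 9·9+20=101≡23 → X
C(2): 9·2+20=38≡12 → M
U(20): 9·20+20=200≡18 → S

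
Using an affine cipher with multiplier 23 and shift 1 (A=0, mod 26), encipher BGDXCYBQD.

B(1): 23·1+1=24 → Y
G(6): 23·6+1=139≡9 → J
D(3): 23·3+1=70≡18 → S
X(23): 23·23+1=530≡10 → K
C(2): 23·2+1=47≡21 → V
Y(24): 23·24+1=553≡7 → H
B(1): 23·1+1=24 → Y
Q(16): 23·16+1=369≡5 → F
D(3): 23·3+1=70≡18 → S

YJSKVHYFS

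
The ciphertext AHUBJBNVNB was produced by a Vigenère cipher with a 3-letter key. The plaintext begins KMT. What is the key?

Subtract each crib letter from the matching ciphertext letter (mod 26):
A(0)−K(10)=-10≡16 → Q
H(7)−M(12)=-5≡21 → V
U(20)−T(19)=1 → B

QVB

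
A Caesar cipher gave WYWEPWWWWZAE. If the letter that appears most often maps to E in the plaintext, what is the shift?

18

The most frequent ciphertext letter is W (appears 6 times).
W is position 22; E is position 4.
Shift = 18.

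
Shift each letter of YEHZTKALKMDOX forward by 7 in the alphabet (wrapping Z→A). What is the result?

FLOGARHSRTKVE

Y(24): 24+7=31≡5 → F
E(4): 4+7=11 → L
H(7): 7+7=14 → O
Z(25): 25+7=32≡6 → G
T(19): 19+7=26≡0 → A
K(10): 10+7=17 → R
A(0): 0+7=7 → H
L(11): 11+7=18 → S
K(10): 10+7=17 → R
M(12): 12+7=19 → T
D(3): 3+7=10 → K
O(14): 14+7=21 → V
X(23): 23+7=30≡4 → E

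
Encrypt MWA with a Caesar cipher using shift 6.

SCG

M(12): 12+6=18 → S
W(22): 22+6=28≡2 → C
A(0): 0+6=6 → G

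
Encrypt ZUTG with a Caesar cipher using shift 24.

XSRE

Z(25): 25+24=49≡23 → X
U(20): 20+24=44≡18 → S
T(19): 19+24=43≡17 → R
G(6): 6+24=30≡4 → E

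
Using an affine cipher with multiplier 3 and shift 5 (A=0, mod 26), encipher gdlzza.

xomccf

g(6): 3·6+5=23 → x
d(3): 3·3+5=14 → o
l(11): 3·11+5=38≡12 → m
z(25): 3·25+5=80≡2 → c
z(25): 3·25+5=80≡2 → c
a(0): 3·0+5=5 → f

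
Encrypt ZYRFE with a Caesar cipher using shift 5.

EDWKJ

Z(25): 25+5=30≡4 → E
Y(24): 24+5=29≡3 → D
R(17): 17+5=22 → W
F(5): 5+5=10 → K
E(4): 4+5=9 → J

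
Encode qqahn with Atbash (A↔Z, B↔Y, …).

jjzsm

q(16) → j(9)
q(16) → j(9)
a(0) → z(25)
h(7) → s(18)
n(13) → m(12)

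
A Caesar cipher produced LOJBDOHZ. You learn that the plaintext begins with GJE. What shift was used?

5

From the crib: L(11)−G(6)=5, so the shift is 5.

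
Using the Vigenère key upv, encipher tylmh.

Repeat the key across the message: upvup
t(19)+u(20): 39≡13 → n
y(24)+p(15): 39≡13 → n
l(11)+v(21): 32≡6 → g
m(12)+u(20): 32≡6 → g
h(7)+p(15): 22 → w

nnggw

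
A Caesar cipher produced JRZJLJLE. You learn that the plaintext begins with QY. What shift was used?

19

From the crib: J(9)−Q(16)=-7≡19, so the shift is 19.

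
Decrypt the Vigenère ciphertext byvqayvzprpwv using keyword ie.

tunmsunvhnhsn

Repeat the key across the ciphertext: ieieieieieiei
b(1)−i(8): -7≡19 → t
y(24)−e(4): 20 → u
v(21)−i(8): 13 → n
q(16)−e(4): 12 → m
a(0)−i(8): -8≡18 → s
y(24)−e(4): 20 → u
v(21)−i(8): 13 → n
z(25)−e(4): 21 → v
p(15)−i(8): 7 → h
r(17)−e(4): 13 → n
p(15)−i(8): 7 → h
w(22)−e(4): 18 → s
v(21)−i(8): 13 → n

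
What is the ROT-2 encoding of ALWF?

A(0): 0+2=2 → C
L(11): 11+2=13 → N
W(22): 22+2=24 → Y
F(5): 5+2=7 → H

CNYH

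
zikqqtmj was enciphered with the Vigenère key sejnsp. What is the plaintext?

hebdyeuf

Repeat the key across the ciphertext: sejnspse
z(25)−s(18): 7 → h
i(8)−e(4): 4 → e
k(10)−j(9): 1 → b
q(16)−n(13): 3 → d
q(16)−s(18): -2≡24 → y
t(19)−p(15): 4 → e
m(12)−s(18): -6≡20 → u
j(9)−e(4): 5 → f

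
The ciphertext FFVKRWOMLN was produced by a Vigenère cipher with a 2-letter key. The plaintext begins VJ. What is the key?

KW

Subtract each crib letter from the matching ciphertext letter (mod 26):
F(5)−V(21)=-16≡10 → K
F(5)−J(9)=-4≡22 → W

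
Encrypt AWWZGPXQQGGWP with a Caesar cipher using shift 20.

A(0): 0+20=20 → U
W(22): 22+20=42≡16 → Q
W(22): 22+20=42≡16 → Q
Z(25): 25+20=45≡19 → T
G(6): 6+20=26≡0 → A
P(15): 15+20=35≡9 → J
X(23): 23+20=43≡17 → R
Q(16): 16+20=36≡10 → K
Q(16): 16+20=36≡10 → K
G(6): 6+20=26≡0 → A
G(6): 6+20=26≡0 → A
W(22): 22+20=42≡16 → Q
P(15): 15+20=35≡9 → J

UQQTAJRKKAAQJ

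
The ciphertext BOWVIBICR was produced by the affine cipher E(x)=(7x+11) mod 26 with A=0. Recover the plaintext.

The inverse of 7 mod 26 is 15, since 7·15=105≡1. Apply D(y)=15·(y−11) mod 26:
B(1): 15·(1−11)=-150≡6 → G
O(14): 15·(14−11)=45≡19 → T
W(22): 15·(22−11)=165≡9 → J
V(21): 15·(21−11)=150≡20 → U
I(8): 15·(8−11)=-45≡7 → H
B(1): 15·(1−11)=-150≡6 → G
I(8): 15·(8−11)=-45≡7 → H
C(2): 15·(2−11)=-135≡21 → V
R(17): 15·(17−11)=90≡12 → M

GTJUHGHVM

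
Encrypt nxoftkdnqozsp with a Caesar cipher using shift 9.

n(13): 13+9=22 → w
x(23): 23+9=32≡6 → g
o(14): 14+9=23 → x
f(5): 5+9=14 → o
t(19): 19+9=28≡2 → c
k(10): 10+9=19 → t
d(3): 3+9=12 → m
n(13): 13+9=22 → w
q(16): 16+9=25 → z
o(14): 14+9=23 → x
z(25): 25+9=34≡8 → i
s(18): 18+9=27≡1 → b
p(15): 15+9=24 → y

wgxoctmwzxiby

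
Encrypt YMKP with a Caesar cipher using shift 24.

WKIN

Y(24): 24+24=48≡22 → W
M(12): 12+24=36≡10 → K
K(10): 10+24=34≡8 → I
P(15): 15+24=39≡13 → N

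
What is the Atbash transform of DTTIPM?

WGGRKN

D(3) → W(22)
T(19) → G(6)
T(19) → G(6)
I(8) → R(17)
P(15) → K(10)
M(12) → N(13)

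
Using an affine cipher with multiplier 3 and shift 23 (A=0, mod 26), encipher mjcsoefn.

m(12): 3·12+23=59≡7 → h
j(9): 3·9+23=50≡24 → y
c(2): 3·2+23=29≡3 → d
s(18): 3·18+23=77≡25 → z
o(14): 3·14+23=65≡13 → n
e(4): 3·4+23=35≡9 → j
f(5): 3·5+23=38≡12 → m
n(13): 3·13+23=62≡10 → k

hydznjmk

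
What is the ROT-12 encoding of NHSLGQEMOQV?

ZTEXSCQYACH

N(13): 13+12=25 → Z
H(7): 7+12=19 → T
S(18): 18+12=30≡4 → E
L(11): 11+12=23 → X
G(6): 6+12=18 → S
Q(16): 16+12=28≡2 → C
E(4): 4+12=16 → Q
M(12): 12+12=24 → Y
O(14): 14+12=26≡0 → A
Q(16): 16+12=28≡2 → C
V(21): 21+12=33≡7 → H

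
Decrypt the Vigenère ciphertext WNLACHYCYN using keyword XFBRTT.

ZIKJJOBXXW

Repeat the key across the ciphertext: XFBRTTXFBR
W(22)−X(23): -1≡25 → Z
N(13)−F(5): 8 → I
L(11)−B(1): 10 → K
A(0)−R(17): -17≡9 → J
C(2)−T(19): -17≡9 → J
H(7)−T(19): -12≡14 → O
Y(24)−X(23): 1 → B
C(2)−F(5): -3≡23 → X
Y(24)−B(1): 23 → X
N(13)−R(17): -4≡22 → W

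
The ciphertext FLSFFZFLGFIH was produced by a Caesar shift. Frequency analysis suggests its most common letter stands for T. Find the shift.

The most frequent ciphertext letter is F (appears 5 times).
F is position 5; T is position 19.
Shift = -14≡12.

12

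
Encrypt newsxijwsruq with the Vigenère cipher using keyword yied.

Repeat the key across the message: yiedyiedyied
n(13)+y(24): 37≡11 → l
e(4)+i(8): 12 → m
w(22)+e(4): 26≡0 → a
s(18)+d(3): 21 → v
x(23)+y(24): 47≡21 → v
i(8)+i(8): 16 → q
j(9)+e(4): 13 → n
w(22)+d(3): 25 → z
s(18)+y(24): 42≡16 → q
r(17)+i(8): 25 → z
u(20)+e(4): 24 → y
q(16)+d(3): 19 → t

lmavvqnzqzyt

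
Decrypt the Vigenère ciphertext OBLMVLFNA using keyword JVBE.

FGKIMQEJR

Repeat the key across the ciphertext: JVBEJVBEJ
O(14)−J(9): 5 → F
B(1)−V(21): -20≡6 → G
L(11)−B(1): 10 → K
M(12)−E(4): 8 → I
V(21)−J(9): 12 → M
L(11)−V(21): -10≡16 → Q
F(5)−B(1): 4 → E
N(13)−E(4): 9 → J
A(0)−J(9): -9≡17 → R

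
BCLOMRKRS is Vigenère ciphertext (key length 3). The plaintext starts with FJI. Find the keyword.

Subtract each crib letter from the matching ciphertext letter (mod 26):
B(1)−F(5)=-4≡22 → W
C(2)−J(9)=-7≡19 → T
L(11)−I(8)=3 → D

WTD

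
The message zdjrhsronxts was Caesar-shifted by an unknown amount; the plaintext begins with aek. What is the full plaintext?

aeksitspoyut

From the crib: z(25)−a(0)=25, so the shift is 25.
Subtract 25 from each ciphertext letter:
z(25): 25−25=0 → a
d(3): 3−25=-22≡4 → e
j(9): 9−25=-16≡10 → k
r(17): 17−25=-8≡18 → s
h(7): 7−25=-18≡8 → i
s(18): 18−25=-7≡19 → t
r(17): 17−25=-8≡18 → s
o(14): 14−25=-11≡15 → p
n(13): 13−25=-12≡14 → o
x(23): 23−25=-2≡24 → y
t(19): 19−25=-6≡20 → u
s(18): 18−25=-7≡19 → t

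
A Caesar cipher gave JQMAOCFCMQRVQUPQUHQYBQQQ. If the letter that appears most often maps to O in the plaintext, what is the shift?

The most frequent ciphertext letter is Q (appears 8 times).
Q is position 16; O is position 14.
Shift = 2.

2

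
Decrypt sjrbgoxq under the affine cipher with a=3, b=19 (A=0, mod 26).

roiunhkz

The inverse of 3 mod 26 is 9, since 3·9=27≡1. Apply D(y)=9·(y−19) mod 26:
s(18): 9·(18−19)=-9≡17 → r
j(9): 9·(9−19)=-90≡14 → o
r(17): 9·(17−19)=-18≡8 → i
b(1): 9·(1−19)=-162≡20 → u
g(6): 9·(6−19)=-117≡13 → n
o(14): 9·(14−19)=-45≡7 → h
x(23): 9·(23−19)=36≡10 → k
q(16): 9·(16−19)=-27≡25 → z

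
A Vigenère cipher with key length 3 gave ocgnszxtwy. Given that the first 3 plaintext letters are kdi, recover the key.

Subtract each crib letter from the matching ciphertext letter (mod 26):
o(14)−k(10)=4 → e
c(2)−d(3)=-1≡25 → z
g(6)−i(8)=-2≡24 → y

ezy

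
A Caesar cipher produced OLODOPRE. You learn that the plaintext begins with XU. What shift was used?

From the crib: O(14)−X(23)=-9≡17, so the shift is 17.

17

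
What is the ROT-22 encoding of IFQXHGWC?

EBMTDCSY

I(8): 8+22=30≡4 → E
F(5): 5+22=27≡1 → B
Q(16): 16+22=38≡12 → M
X(23): 23+22=45≡19 → T
H(7): 7+22=29≡3 → D
G(6): 6+22=28≡2 → C
W(22): 22+22=44≡18 → S
C(2): 2+22=24 → Y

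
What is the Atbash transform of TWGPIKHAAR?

T(19) → G(6)
W(22) → D(3)
G(6) → T(19)
P(15) → K(10)
I(8) → R(17)
K(10) → P(15)
H(7) → S(18)
A(0) → Z(25)
A(0) → Z(25)
R(17) → I(8)

GDTKRPSZZI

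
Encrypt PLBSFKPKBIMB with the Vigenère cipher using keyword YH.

NSZZDRNRZPKI

Repeat the key across the message: YHYHYHYHYHYH
P(15)+Y(24): 39≡13 → N
L(11)+H(7): 18 → S
B(1)+Y(24): 25 → Z
S(18)+H(7): 25 → Z
F(5)+Y(24): 29≡3 → D
K(10)+H(7): 17 → R
P(15)+Y(24): 39≡13 → N
K(10)+H(7): 17 → R
B(1)+Y(24): 25 → Z
I(8)+H(7): 15 → P
M(12)+Y(24): 36≡10 → K
B(1)+H(7): 8 → I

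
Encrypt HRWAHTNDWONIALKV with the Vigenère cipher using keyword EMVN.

LDRNLFIQAAIVEXFI

Repeat the key across the message: EMVNEMVNEMVNEMVN
H(7)+E(4): 11 → L
R(17)+M(12): 29≡3 → D
W(22)+V(21): 43≡17 → R
A(0)+N(13): 13 → N
H(7)+E(4): 11 → L
T(19)+M(12): 31≡5 → F
N(13)+V(21): 34≡8 → I
D(3)+N(13): 16 → Q
W(22)+E(4): 26≡0 → A
O(14)+M(12): 26≡0 → A
N(13)+V(21): 34≡8 → I
I(8)+N(13): 21 → V
A(0)+E(4): 4 → E
L(11)+M(12): 23 → X
K(10)+V(21): 31≡5 → F
V(21)+N(13): 34≡8 → I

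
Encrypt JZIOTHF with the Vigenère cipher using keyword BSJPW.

KRRDPIX

Repeat the key across the message: BSJPWBS
J(9)+B(1): 10 → K
Z(25)+S(18): 43≡17 → R
I(8)+J(9): 17 → R
O(14)+P(15): 29≡3 → D
T(19)+W(22): 41≡15 → P
H(7)+B(1): 8 → I
F(5)+S(18): 23 → X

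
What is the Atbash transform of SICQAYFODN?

S(18) → H(7)
I(8) → R(17)
C(2) → X(23)
Q(16) → J(9)
A(0) → Z(25)
Y(24) → B(1)
F(5) → U(20)
O(14) → L(11)
D(3) → W(22)
N(13) → M(12)

HRXJZBULWM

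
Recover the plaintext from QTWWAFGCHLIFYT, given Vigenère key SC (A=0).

YREUIDOAPJQDGR

Repeat the key across the ciphertext: SCSCSCSCSCSCSC
Q(16)−S(18): -2≡24 → Y
T(19)−C(2): 17 → R
W(22)−S(18): 4 → E
W(22)−C(2): 20 → U
A(0)−S(18): -18≡8 → I
F(5)−C(2): 3 → D
G(6)−S(18): -12≡14 → O
C(2)−C(2): 0 → A
H(7)−S(18): -11≡15 → P
L(11)−C(2): 9 → J
I(8)−S(18): -10≡16 → Q
F(5)−C(2): 3 → D
Y(24)−S(18): 6 → G
T(19)−C(2): 17 → R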